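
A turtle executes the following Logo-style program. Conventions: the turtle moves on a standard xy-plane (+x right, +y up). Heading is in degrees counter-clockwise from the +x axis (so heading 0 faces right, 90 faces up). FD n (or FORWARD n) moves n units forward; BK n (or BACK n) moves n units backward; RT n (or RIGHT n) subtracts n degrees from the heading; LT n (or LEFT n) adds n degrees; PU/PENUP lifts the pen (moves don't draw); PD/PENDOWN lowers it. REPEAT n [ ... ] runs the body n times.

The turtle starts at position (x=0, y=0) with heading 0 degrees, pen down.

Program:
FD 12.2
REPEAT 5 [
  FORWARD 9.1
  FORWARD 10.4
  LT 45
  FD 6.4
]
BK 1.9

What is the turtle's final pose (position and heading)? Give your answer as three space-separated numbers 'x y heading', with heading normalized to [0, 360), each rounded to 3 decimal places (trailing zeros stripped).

Answer: 2.618 59.346 225

Derivation:
Executing turtle program step by step:
Start: pos=(0,0), heading=0, pen down
FD 12.2: (0,0) -> (12.2,0) [heading=0, draw]
REPEAT 5 [
  -- iteration 1/5 --
  FD 9.1: (12.2,0) -> (21.3,0) [heading=0, draw]
  FD 10.4: (21.3,0) -> (31.7,0) [heading=0, draw]
  LT 45: heading 0 -> 45
  FD 6.4: (31.7,0) -> (36.225,4.525) [heading=45, draw]
  -- iteration 2/5 --
  FD 9.1: (36.225,4.525) -> (42.66,10.96) [heading=45, draw]
  FD 10.4: (42.66,10.96) -> (50.014,18.314) [heading=45, draw]
  LT 45: heading 45 -> 90
  FD 6.4: (50.014,18.314) -> (50.014,24.714) [heading=90, draw]
  -- iteration 3/5 --
  FD 9.1: (50.014,24.714) -> (50.014,33.814) [heading=90, draw]
  FD 10.4: (50.014,33.814) -> (50.014,44.214) [heading=90, draw]
  LT 45: heading 90 -> 135
  FD 6.4: (50.014,44.214) -> (45.489,48.74) [heading=135, draw]
  -- iteration 4/5 --
  FD 9.1: (45.489,48.74) -> (39.054,55.174) [heading=135, draw]
  FD 10.4: (39.054,55.174) -> (31.7,62.528) [heading=135, draw]
  LT 45: heading 135 -> 180
  FD 6.4: (31.7,62.528) -> (25.3,62.528) [heading=180, draw]
  -- iteration 5/5 --
  FD 9.1: (25.3,62.528) -> (16.2,62.528) [heading=180, draw]
  FD 10.4: (16.2,62.528) -> (5.8,62.528) [heading=180, draw]
  LT 45: heading 180 -> 225
  FD 6.4: (5.8,62.528) -> (1.275,58.003) [heading=225, draw]
]
BK 1.9: (1.275,58.003) -> (2.618,59.346) [heading=225, draw]
Final: pos=(2.618,59.346), heading=225, 17 segment(s) drawn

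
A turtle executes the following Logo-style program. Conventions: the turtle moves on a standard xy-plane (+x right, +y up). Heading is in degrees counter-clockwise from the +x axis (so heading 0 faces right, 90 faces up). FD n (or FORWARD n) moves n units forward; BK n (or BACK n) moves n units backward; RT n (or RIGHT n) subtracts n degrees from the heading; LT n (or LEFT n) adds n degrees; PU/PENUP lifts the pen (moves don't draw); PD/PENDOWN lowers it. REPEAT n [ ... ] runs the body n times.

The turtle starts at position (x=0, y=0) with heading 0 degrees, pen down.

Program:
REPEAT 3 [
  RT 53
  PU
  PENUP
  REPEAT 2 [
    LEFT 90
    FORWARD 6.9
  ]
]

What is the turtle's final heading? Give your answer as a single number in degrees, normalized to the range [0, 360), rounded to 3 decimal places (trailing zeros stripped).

Answer: 21

Derivation:
Executing turtle program step by step:
Start: pos=(0,0), heading=0, pen down
REPEAT 3 [
  -- iteration 1/3 --
  RT 53: heading 0 -> 307
  PU: pen up
  PU: pen up
  REPEAT 2 [
    -- iteration 1/2 --
    LT 90: heading 307 -> 37
    FD 6.9: (0,0) -> (5.511,4.153) [heading=37, move]
    -- iteration 2/2 --
    LT 90: heading 37 -> 127
    FD 6.9: (5.511,4.153) -> (1.358,9.663) [heading=127, move]
  ]
  -- iteration 2/3 --
  RT 53: heading 127 -> 74
  PU: pen up
  PU: pen up
  REPEAT 2 [
    -- iteration 1/2 --
    LT 90: heading 74 -> 164
    FD 6.9: (1.358,9.663) -> (-5.275,11.565) [heading=164, move]
    -- iteration 2/2 --
    LT 90: heading 164 -> 254
    FD 6.9: (-5.275,11.565) -> (-7.177,4.932) [heading=254, move]
  ]
  -- iteration 3/3 --
  RT 53: heading 254 -> 201
  PU: pen up
  PU: pen up
  REPEAT 2 [
    -- iteration 1/2 --
    LT 90: heading 201 -> 291
    FD 6.9: (-7.177,4.932) -> (-4.704,-1.509) [heading=291, move]
    -- iteration 2/2 --
    LT 90: heading 291 -> 21
    FD 6.9: (-4.704,-1.509) -> (1.738,0.963) [heading=21, move]
  ]
]
Final: pos=(1.738,0.963), heading=21, 0 segment(s) drawn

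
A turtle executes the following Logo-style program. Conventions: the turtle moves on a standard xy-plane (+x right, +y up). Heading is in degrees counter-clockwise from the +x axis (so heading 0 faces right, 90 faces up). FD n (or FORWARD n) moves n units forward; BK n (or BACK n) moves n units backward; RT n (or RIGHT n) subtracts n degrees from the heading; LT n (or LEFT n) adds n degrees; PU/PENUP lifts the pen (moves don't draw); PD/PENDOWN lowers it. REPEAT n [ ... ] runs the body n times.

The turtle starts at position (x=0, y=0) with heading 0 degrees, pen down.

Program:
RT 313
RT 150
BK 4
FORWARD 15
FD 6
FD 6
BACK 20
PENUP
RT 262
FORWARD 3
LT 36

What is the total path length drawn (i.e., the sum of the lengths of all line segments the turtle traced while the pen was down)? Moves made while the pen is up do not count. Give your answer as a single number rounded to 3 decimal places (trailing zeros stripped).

Answer: 51

Derivation:
Executing turtle program step by step:
Start: pos=(0,0), heading=0, pen down
RT 313: heading 0 -> 47
RT 150: heading 47 -> 257
BK 4: (0,0) -> (0.9,3.897) [heading=257, draw]
FD 15: (0.9,3.897) -> (-2.474,-10.718) [heading=257, draw]
FD 6: (-2.474,-10.718) -> (-3.824,-16.564) [heading=257, draw]
FD 6: (-3.824,-16.564) -> (-5.174,-22.411) [heading=257, draw]
BK 20: (-5.174,-22.411) -> (-0.675,-2.923) [heading=257, draw]
PU: pen up
RT 262: heading 257 -> 355
FD 3: (-0.675,-2.923) -> (2.314,-3.185) [heading=355, move]
LT 36: heading 355 -> 31
Final: pos=(2.314,-3.185), heading=31, 5 segment(s) drawn

Segment lengths:
  seg 1: (0,0) -> (0.9,3.897), length = 4
  seg 2: (0.9,3.897) -> (-2.474,-10.718), length = 15
  seg 3: (-2.474,-10.718) -> (-3.824,-16.564), length = 6
  seg 4: (-3.824,-16.564) -> (-5.174,-22.411), length = 6
  seg 5: (-5.174,-22.411) -> (-0.675,-2.923), length = 20
Total = 51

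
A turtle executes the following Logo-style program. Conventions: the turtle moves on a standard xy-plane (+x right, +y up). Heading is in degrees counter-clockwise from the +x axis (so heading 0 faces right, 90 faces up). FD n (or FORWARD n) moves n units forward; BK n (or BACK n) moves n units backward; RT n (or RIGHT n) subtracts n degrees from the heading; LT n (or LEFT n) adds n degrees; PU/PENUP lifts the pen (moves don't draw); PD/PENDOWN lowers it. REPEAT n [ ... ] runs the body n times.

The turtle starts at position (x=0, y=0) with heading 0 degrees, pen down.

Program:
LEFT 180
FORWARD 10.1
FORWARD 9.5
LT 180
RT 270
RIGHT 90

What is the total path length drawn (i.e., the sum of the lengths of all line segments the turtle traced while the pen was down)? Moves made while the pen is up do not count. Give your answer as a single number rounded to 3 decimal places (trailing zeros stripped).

Answer: 19.6

Derivation:
Executing turtle program step by step:
Start: pos=(0,0), heading=0, pen down
LT 180: heading 0 -> 180
FD 10.1: (0,0) -> (-10.1,0) [heading=180, draw]
FD 9.5: (-10.1,0) -> (-19.6,0) [heading=180, draw]
LT 180: heading 180 -> 0
RT 270: heading 0 -> 90
RT 90: heading 90 -> 0
Final: pos=(-19.6,0), heading=0, 2 segment(s) drawn

Segment lengths:
  seg 1: (0,0) -> (-10.1,0), length = 10.1
  seg 2: (-10.1,0) -> (-19.6,0), length = 9.5
Total = 19.6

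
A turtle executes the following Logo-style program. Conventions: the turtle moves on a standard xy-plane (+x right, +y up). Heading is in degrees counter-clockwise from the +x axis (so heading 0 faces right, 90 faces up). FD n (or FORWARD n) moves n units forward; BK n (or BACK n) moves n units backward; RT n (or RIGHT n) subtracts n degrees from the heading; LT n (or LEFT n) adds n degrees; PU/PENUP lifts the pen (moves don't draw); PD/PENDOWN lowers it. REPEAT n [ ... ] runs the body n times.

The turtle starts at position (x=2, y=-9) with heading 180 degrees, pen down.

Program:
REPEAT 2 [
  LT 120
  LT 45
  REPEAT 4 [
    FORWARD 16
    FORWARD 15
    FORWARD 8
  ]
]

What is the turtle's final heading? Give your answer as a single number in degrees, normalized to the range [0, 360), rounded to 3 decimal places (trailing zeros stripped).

Executing turtle program step by step:
Start: pos=(2,-9), heading=180, pen down
REPEAT 2 [
  -- iteration 1/2 --
  LT 120: heading 180 -> 300
  LT 45: heading 300 -> 345
  REPEAT 4 [
    -- iteration 1/4 --
    FD 16: (2,-9) -> (17.455,-13.141) [heading=345, draw]
    FD 15: (17.455,-13.141) -> (31.944,-17.023) [heading=345, draw]
    FD 8: (31.944,-17.023) -> (39.671,-19.094) [heading=345, draw]
    -- iteration 2/4 --
    FD 16: (39.671,-19.094) -> (55.126,-23.235) [heading=345, draw]
    FD 15: (55.126,-23.235) -> (69.615,-27.117) [heading=345, draw]
    FD 8: (69.615,-27.117) -> (77.342,-29.188) [heading=345, draw]
    -- iteration 3/4 --
    FD 16: (77.342,-29.188) -> (92.797,-33.329) [heading=345, draw]
    FD 15: (92.797,-33.329) -> (107.286,-37.211) [heading=345, draw]
    FD 8: (107.286,-37.211) -> (115.013,-39.282) [heading=345, draw]
    -- iteration 4/4 --
    FD 16: (115.013,-39.282) -> (130.468,-43.423) [heading=345, draw]
    FD 15: (130.468,-43.423) -> (144.957,-47.305) [heading=345, draw]
    FD 8: (144.957,-47.305) -> (152.684,-49.376) [heading=345, draw]
  ]
  -- iteration 2/2 --
  LT 120: heading 345 -> 105
  LT 45: heading 105 -> 150
  REPEAT 4 [
    -- iteration 1/4 --
    FD 16: (152.684,-49.376) -> (138.828,-41.376) [heading=150, draw]
    FD 15: (138.828,-41.376) -> (125.838,-33.876) [heading=150, draw]
    FD 8: (125.838,-33.876) -> (118.909,-29.876) [heading=150, draw]
    -- iteration 2/4 --
    FD 16: (118.909,-29.876) -> (105.053,-21.876) [heading=150, draw]
    FD 15: (105.053,-21.876) -> (92.063,-14.376) [heading=150, draw]
    FD 8: (92.063,-14.376) -> (85.134,-10.376) [heading=150, draw]
    -- iteration 3/4 --
    FD 16: (85.134,-10.376) -> (71.278,-2.376) [heading=150, draw]
    FD 15: (71.278,-2.376) -> (58.288,5.124) [heading=150, draw]
    FD 8: (58.288,5.124) -> (51.359,9.124) [heading=150, draw]
    -- iteration 4/4 --
    FD 16: (51.359,9.124) -> (37.503,17.124) [heading=150, draw]
    FD 15: (37.503,17.124) -> (24.513,24.624) [heading=150, draw]
    FD 8: (24.513,24.624) -> (17.584,28.624) [heading=150, draw]
  ]
]
Final: pos=(17.584,28.624), heading=150, 24 segment(s) drawn

Answer: 150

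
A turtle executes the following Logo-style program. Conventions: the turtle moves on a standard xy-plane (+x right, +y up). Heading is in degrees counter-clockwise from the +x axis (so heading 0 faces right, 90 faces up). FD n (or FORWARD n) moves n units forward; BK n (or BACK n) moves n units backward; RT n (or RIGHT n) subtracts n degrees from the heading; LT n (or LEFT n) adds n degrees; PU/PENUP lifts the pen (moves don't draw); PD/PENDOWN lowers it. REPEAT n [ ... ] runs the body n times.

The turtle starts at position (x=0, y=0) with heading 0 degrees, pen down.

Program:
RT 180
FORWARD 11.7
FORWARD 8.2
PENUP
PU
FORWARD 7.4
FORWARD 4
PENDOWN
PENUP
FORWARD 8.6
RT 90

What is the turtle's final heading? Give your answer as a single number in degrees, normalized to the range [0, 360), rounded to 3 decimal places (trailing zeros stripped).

Executing turtle program step by step:
Start: pos=(0,0), heading=0, pen down
RT 180: heading 0 -> 180
FD 11.7: (0,0) -> (-11.7,0) [heading=180, draw]
FD 8.2: (-11.7,0) -> (-19.9,0) [heading=180, draw]
PU: pen up
PU: pen up
FD 7.4: (-19.9,0) -> (-27.3,0) [heading=180, move]
FD 4: (-27.3,0) -> (-31.3,0) [heading=180, move]
PD: pen down
PU: pen up
FD 8.6: (-31.3,0) -> (-39.9,0) [heading=180, move]
RT 90: heading 180 -> 90
Final: pos=(-39.9,0), heading=90, 2 segment(s) drawn

Answer: 90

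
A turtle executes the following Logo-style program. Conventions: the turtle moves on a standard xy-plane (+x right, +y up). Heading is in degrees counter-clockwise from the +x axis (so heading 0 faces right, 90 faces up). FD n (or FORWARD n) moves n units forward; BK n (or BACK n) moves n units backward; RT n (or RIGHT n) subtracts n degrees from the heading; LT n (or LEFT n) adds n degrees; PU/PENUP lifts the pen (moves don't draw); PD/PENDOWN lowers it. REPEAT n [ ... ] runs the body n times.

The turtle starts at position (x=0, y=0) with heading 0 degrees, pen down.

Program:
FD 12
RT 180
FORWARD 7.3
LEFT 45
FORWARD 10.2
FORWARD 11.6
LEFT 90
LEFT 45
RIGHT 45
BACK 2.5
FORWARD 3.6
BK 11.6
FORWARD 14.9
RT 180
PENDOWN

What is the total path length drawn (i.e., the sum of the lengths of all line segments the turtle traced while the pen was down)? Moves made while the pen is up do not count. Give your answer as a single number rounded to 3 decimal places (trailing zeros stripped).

Answer: 73.7

Derivation:
Executing turtle program step by step:
Start: pos=(0,0), heading=0, pen down
FD 12: (0,0) -> (12,0) [heading=0, draw]
RT 180: heading 0 -> 180
FD 7.3: (12,0) -> (4.7,0) [heading=180, draw]
LT 45: heading 180 -> 225
FD 10.2: (4.7,0) -> (-2.512,-7.212) [heading=225, draw]
FD 11.6: (-2.512,-7.212) -> (-10.715,-15.415) [heading=225, draw]
LT 90: heading 225 -> 315
LT 45: heading 315 -> 0
RT 45: heading 0 -> 315
BK 2.5: (-10.715,-15.415) -> (-12.483,-13.647) [heading=315, draw]
FD 3.6: (-12.483,-13.647) -> (-9.937,-16.193) [heading=315, draw]
BK 11.6: (-9.937,-16.193) -> (-18.14,-7.99) [heading=315, draw]
FD 14.9: (-18.14,-7.99) -> (-7.604,-18.526) [heading=315, draw]
RT 180: heading 315 -> 135
PD: pen down
Final: pos=(-7.604,-18.526), heading=135, 8 segment(s) drawn

Segment lengths:
  seg 1: (0,0) -> (12,0), length = 12
  seg 2: (12,0) -> (4.7,0), length = 7.3
  seg 3: (4.7,0) -> (-2.512,-7.212), length = 10.2
  seg 4: (-2.512,-7.212) -> (-10.715,-15.415), length = 11.6
  seg 5: (-10.715,-15.415) -> (-12.483,-13.647), length = 2.5
  seg 6: (-12.483,-13.647) -> (-9.937,-16.193), length = 3.6
  seg 7: (-9.937,-16.193) -> (-18.14,-7.99), length = 11.6
  seg 8: (-18.14,-7.99) -> (-7.604,-18.526), length = 14.9
Total = 73.7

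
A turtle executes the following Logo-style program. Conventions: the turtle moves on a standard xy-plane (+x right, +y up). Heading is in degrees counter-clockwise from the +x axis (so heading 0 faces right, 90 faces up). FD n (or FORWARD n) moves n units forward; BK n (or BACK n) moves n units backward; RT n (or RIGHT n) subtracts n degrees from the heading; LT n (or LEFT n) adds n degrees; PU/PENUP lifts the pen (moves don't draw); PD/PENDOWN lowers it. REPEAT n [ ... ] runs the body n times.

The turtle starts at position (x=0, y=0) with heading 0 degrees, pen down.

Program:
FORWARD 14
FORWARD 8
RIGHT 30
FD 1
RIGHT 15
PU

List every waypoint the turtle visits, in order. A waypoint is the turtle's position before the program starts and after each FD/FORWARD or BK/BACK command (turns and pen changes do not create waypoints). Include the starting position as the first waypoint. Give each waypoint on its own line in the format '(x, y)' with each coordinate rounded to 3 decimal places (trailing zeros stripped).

Answer: (0, 0)
(14, 0)
(22, 0)
(22.866, -0.5)

Derivation:
Executing turtle program step by step:
Start: pos=(0,0), heading=0, pen down
FD 14: (0,0) -> (14,0) [heading=0, draw]
FD 8: (14,0) -> (22,0) [heading=0, draw]
RT 30: heading 0 -> 330
FD 1: (22,0) -> (22.866,-0.5) [heading=330, draw]
RT 15: heading 330 -> 315
PU: pen up
Final: pos=(22.866,-0.5), heading=315, 3 segment(s) drawn
Waypoints (4 total):
(0, 0)
(14, 0)
(22, 0)
(22.866, -0.5)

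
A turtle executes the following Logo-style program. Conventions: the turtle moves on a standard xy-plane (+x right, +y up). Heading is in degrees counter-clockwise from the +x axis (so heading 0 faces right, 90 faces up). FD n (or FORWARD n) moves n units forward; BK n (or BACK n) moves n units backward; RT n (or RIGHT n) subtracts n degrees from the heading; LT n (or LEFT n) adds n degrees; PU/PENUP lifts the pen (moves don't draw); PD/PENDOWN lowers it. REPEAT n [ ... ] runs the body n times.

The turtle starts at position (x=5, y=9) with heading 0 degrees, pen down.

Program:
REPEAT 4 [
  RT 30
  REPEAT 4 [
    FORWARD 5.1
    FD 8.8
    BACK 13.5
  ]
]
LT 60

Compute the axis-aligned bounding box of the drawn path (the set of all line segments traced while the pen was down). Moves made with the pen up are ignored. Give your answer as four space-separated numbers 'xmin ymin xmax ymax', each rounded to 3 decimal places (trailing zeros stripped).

Answer: -0.364 -8.286 18.077 9

Derivation:
Executing turtle program step by step:
Start: pos=(5,9), heading=0, pen down
REPEAT 4 [
  -- iteration 1/4 --
  RT 30: heading 0 -> 330
  REPEAT 4 [
    -- iteration 1/4 --
    FD 5.1: (5,9) -> (9.417,6.45) [heading=330, draw]
    FD 8.8: (9.417,6.45) -> (17.038,2.05) [heading=330, draw]
    BK 13.5: (17.038,2.05) -> (5.346,8.8) [heading=330, draw]
    -- iteration 2/4 --
    FD 5.1: (5.346,8.8) -> (9.763,6.25) [heading=330, draw]
    FD 8.8: (9.763,6.25) -> (17.384,1.85) [heading=330, draw]
    BK 13.5: (17.384,1.85) -> (5.693,8.6) [heading=330, draw]
    -- iteration 3/4 --
    FD 5.1: (5.693,8.6) -> (10.11,6.05) [heading=330, draw]
    FD 8.8: (10.11,6.05) -> (17.731,1.65) [heading=330, draw]
    BK 13.5: (17.731,1.65) -> (6.039,8.4) [heading=330, draw]
    -- iteration 4/4 --
    FD 5.1: (6.039,8.4) -> (10.456,5.85) [heading=330, draw]
    FD 8.8: (10.456,5.85) -> (18.077,1.45) [heading=330, draw]
    BK 13.5: (18.077,1.45) -> (6.386,8.2) [heading=330, draw]
  ]
  -- iteration 2/4 --
  RT 30: heading 330 -> 300
  REPEAT 4 [
    -- iteration 1/4 --
    FD 5.1: (6.386,8.2) -> (8.936,3.783) [heading=300, draw]
    FD 8.8: (8.936,3.783) -> (13.336,-3.838) [heading=300, draw]
    BK 13.5: (13.336,-3.838) -> (6.586,7.854) [heading=300, draw]
    -- iteration 2/4 --
    FD 5.1: (6.586,7.854) -> (9.136,3.437) [heading=300, draw]
    FD 8.8: (9.136,3.437) -> (13.536,-4.184) [heading=300, draw]
    BK 13.5: (13.536,-4.184) -> (6.786,7.507) [heading=300, draw]
    -- iteration 3/4 --
    FD 5.1: (6.786,7.507) -> (9.336,3.09) [heading=300, draw]
    FD 8.8: (9.336,3.09) -> (13.736,-4.531) [heading=300, draw]
    BK 13.5: (13.736,-4.531) -> (6.986,7.161) [heading=300, draw]
    -- iteration 4/4 --
    FD 5.1: (6.986,7.161) -> (9.536,2.744) [heading=300, draw]
    FD 8.8: (9.536,2.744) -> (13.936,-4.877) [heading=300, draw]
    BK 13.5: (13.936,-4.877) -> (7.186,6.814) [heading=300, draw]
  ]
  -- iteration 3/4 --
  RT 30: heading 300 -> 270
  REPEAT 4 [
    -- iteration 1/4 --
    FD 5.1: (7.186,6.814) -> (7.186,1.714) [heading=270, draw]
    FD 8.8: (7.186,1.714) -> (7.186,-7.086) [heading=270, draw]
    BK 13.5: (7.186,-7.086) -> (7.186,6.414) [heading=270, draw]
    -- iteration 2/4 --
    FD 5.1: (7.186,6.414) -> (7.186,1.314) [heading=270, draw]
    FD 8.8: (7.186,1.314) -> (7.186,-7.486) [heading=270, draw]
    BK 13.5: (7.186,-7.486) -> (7.186,6.014) [heading=270, draw]
    -- iteration 3/4 --
    FD 5.1: (7.186,6.014) -> (7.186,0.914) [heading=270, draw]
    FD 8.8: (7.186,0.914) -> (7.186,-7.886) [heading=270, draw]
    BK 13.5: (7.186,-7.886) -> (7.186,5.614) [heading=270, draw]
    -- iteration 4/4 --
    FD 5.1: (7.186,5.614) -> (7.186,0.514) [heading=270, draw]
    FD 8.8: (7.186,0.514) -> (7.186,-8.286) [heading=270, draw]
    BK 13.5: (7.186,-8.286) -> (7.186,5.214) [heading=270, draw]
  ]
  -- iteration 4/4 --
  RT 30: heading 270 -> 240
  REPEAT 4 [
    -- iteration 1/4 --
    FD 5.1: (7.186,5.214) -> (4.636,0.798) [heading=240, draw]
    FD 8.8: (4.636,0.798) -> (0.236,-6.823) [heading=240, draw]
    BK 13.5: (0.236,-6.823) -> (6.986,4.868) [heading=240, draw]
    -- iteration 2/4 --
    FD 5.1: (6.986,4.868) -> (4.436,0.451) [heading=240, draw]
    FD 8.8: (4.436,0.451) -> (0.036,-7.17) [heading=240, draw]
    BK 13.5: (0.036,-7.17) -> (6.786,4.522) [heading=240, draw]
    -- iteration 3/4 --
    FD 5.1: (6.786,4.522) -> (4.236,0.105) [heading=240, draw]
    FD 8.8: (4.236,0.105) -> (-0.164,-7.516) [heading=240, draw]
    BK 13.5: (-0.164,-7.516) -> (6.586,4.175) [heading=240, draw]
    -- iteration 4/4 --
    FD 5.1: (6.586,4.175) -> (4.036,-0.242) [heading=240, draw]
    FD 8.8: (4.036,-0.242) -> (-0.364,-7.863) [heading=240, draw]
    BK 13.5: (-0.364,-7.863) -> (6.386,3.829) [heading=240, draw]
  ]
]
LT 60: heading 240 -> 300
Final: pos=(6.386,3.829), heading=300, 48 segment(s) drawn

Segment endpoints: x in {-0.364, -0.164, 0.036, 0.236, 4.036, 4.236, 4.436, 4.636, 5, 5.346, 5.693, 6.039, 6.386, 6.386, 6.586, 6.586, 6.786, 6.786, 6.986, 6.986, 7.186, 7.186, 8.936, 9.136, 9.336, 9.417, 9.536, 9.763, 10.11, 10.456, 13.336, 13.536, 13.736, 13.936, 17.038, 17.384, 17.731, 18.077}, y in {-8.286, -7.886, -7.863, -7.516, -7.486, -7.17, -7.086, -6.823, -4.877, -4.531, -4.184, -3.838, -0.242, 0.105, 0.451, 0.514, 0.798, 0.914, 1.314, 1.45, 1.65, 1.714, 1.85, 2.05, 2.744, 3.09, 3.437, 3.783, 3.829, 4.175, 4.522, 4.868, 5.214, 5.614, 5.85, 6.014, 6.05, 6.25, 6.414, 6.45, 6.814, 7.161, 7.507, 7.854, 8.2, 8.4, 8.6, 8.8, 9}
xmin=-0.364, ymin=-8.286, xmax=18.077, ymax=9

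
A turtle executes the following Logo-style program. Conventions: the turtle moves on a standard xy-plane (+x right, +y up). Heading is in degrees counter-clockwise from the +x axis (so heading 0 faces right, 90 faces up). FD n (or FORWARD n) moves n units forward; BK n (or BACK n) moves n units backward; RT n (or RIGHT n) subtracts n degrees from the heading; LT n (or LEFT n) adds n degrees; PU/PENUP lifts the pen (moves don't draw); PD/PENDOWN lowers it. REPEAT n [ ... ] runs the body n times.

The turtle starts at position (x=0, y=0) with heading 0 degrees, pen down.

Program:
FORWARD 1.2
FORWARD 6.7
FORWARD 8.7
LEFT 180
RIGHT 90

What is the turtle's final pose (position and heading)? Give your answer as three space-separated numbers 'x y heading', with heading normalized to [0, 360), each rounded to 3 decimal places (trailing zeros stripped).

Executing turtle program step by step:
Start: pos=(0,0), heading=0, pen down
FD 1.2: (0,0) -> (1.2,0) [heading=0, draw]
FD 6.7: (1.2,0) -> (7.9,0) [heading=0, draw]
FD 8.7: (7.9,0) -> (16.6,0) [heading=0, draw]
LT 180: heading 0 -> 180
RT 90: heading 180 -> 90
Final: pos=(16.6,0), heading=90, 3 segment(s) drawn

Answer: 16.6 0 90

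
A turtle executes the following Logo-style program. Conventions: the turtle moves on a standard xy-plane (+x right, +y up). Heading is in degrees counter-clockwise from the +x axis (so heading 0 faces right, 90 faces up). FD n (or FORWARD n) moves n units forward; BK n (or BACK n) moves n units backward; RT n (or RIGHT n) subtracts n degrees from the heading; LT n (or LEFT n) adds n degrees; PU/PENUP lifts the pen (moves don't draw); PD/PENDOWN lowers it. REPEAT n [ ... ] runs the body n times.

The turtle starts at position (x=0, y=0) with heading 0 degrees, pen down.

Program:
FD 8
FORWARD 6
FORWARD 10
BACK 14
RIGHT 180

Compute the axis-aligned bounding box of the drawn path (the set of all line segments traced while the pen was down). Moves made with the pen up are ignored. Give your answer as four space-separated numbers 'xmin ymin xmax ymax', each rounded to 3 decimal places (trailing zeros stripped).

Answer: 0 0 24 0

Derivation:
Executing turtle program step by step:
Start: pos=(0,0), heading=0, pen down
FD 8: (0,0) -> (8,0) [heading=0, draw]
FD 6: (8,0) -> (14,0) [heading=0, draw]
FD 10: (14,0) -> (24,0) [heading=0, draw]
BK 14: (24,0) -> (10,0) [heading=0, draw]
RT 180: heading 0 -> 180
Final: pos=(10,0), heading=180, 4 segment(s) drawn

Segment endpoints: x in {0, 8, 10, 14, 24}, y in {0}
xmin=0, ymin=0, xmax=24, ymax=0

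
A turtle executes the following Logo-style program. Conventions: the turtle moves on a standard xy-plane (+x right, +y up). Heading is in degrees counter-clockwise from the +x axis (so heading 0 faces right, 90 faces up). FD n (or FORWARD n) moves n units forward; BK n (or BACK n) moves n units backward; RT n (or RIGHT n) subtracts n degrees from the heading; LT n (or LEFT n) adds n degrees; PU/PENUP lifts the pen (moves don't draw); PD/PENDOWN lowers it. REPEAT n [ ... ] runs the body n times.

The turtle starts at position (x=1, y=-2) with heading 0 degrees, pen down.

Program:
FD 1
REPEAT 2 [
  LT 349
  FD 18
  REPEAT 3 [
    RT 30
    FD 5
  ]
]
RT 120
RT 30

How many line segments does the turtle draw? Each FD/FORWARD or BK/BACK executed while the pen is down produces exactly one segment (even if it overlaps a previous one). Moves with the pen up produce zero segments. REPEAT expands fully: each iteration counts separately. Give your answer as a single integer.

Executing turtle program step by step:
Start: pos=(1,-2), heading=0, pen down
FD 1: (1,-2) -> (2,-2) [heading=0, draw]
REPEAT 2 [
  -- iteration 1/2 --
  LT 349: heading 0 -> 349
  FD 18: (2,-2) -> (19.669,-5.435) [heading=349, draw]
  REPEAT 3 [
    -- iteration 1/3 --
    RT 30: heading 349 -> 319
    FD 5: (19.669,-5.435) -> (23.443,-8.715) [heading=319, draw]
    -- iteration 2/3 --
    RT 30: heading 319 -> 289
    FD 5: (23.443,-8.715) -> (25.071,-13.442) [heading=289, draw]
    -- iteration 3/3 --
    RT 30: heading 289 -> 259
    FD 5: (25.071,-13.442) -> (24.117,-18.351) [heading=259, draw]
  ]
  -- iteration 2/2 --
  LT 349: heading 259 -> 248
  FD 18: (24.117,-18.351) -> (17.374,-35.04) [heading=248, draw]
  REPEAT 3 [
    -- iteration 1/3 --
    RT 30: heading 248 -> 218
    FD 5: (17.374,-35.04) -> (13.434,-38.118) [heading=218, draw]
    -- iteration 2/3 --
    RT 30: heading 218 -> 188
    FD 5: (13.434,-38.118) -> (8.482,-38.814) [heading=188, draw]
    -- iteration 3/3 --
    RT 30: heading 188 -> 158
    FD 5: (8.482,-38.814) -> (3.846,-36.941) [heading=158, draw]
  ]
]
RT 120: heading 158 -> 38
RT 30: heading 38 -> 8
Final: pos=(3.846,-36.941), heading=8, 9 segment(s) drawn
Segments drawn: 9

Answer: 9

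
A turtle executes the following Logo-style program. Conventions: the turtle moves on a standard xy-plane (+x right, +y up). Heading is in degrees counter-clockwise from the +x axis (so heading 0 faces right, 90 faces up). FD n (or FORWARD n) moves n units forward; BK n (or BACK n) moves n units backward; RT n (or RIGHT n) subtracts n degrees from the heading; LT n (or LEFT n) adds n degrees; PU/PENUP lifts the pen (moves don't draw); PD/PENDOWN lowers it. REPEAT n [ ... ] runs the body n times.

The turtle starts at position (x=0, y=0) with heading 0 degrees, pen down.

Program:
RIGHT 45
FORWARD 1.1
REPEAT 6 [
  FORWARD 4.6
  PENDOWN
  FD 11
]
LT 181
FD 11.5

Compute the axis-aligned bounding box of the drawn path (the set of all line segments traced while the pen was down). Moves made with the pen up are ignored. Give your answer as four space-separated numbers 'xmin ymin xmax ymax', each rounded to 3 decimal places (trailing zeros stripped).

Executing turtle program step by step:
Start: pos=(0,0), heading=0, pen down
RT 45: heading 0 -> 315
FD 1.1: (0,0) -> (0.778,-0.778) [heading=315, draw]
REPEAT 6 [
  -- iteration 1/6 --
  FD 4.6: (0.778,-0.778) -> (4.031,-4.031) [heading=315, draw]
  PD: pen down
  FD 11: (4.031,-4.031) -> (11.809,-11.809) [heading=315, draw]
  -- iteration 2/6 --
  FD 4.6: (11.809,-11.809) -> (15.061,-15.061) [heading=315, draw]
  PD: pen down
  FD 11: (15.061,-15.061) -> (22.84,-22.84) [heading=315, draw]
  -- iteration 3/6 --
  FD 4.6: (22.84,-22.84) -> (26.092,-26.092) [heading=315, draw]
  PD: pen down
  FD 11: (26.092,-26.092) -> (33.87,-33.87) [heading=315, draw]
  -- iteration 4/6 --
  FD 4.6: (33.87,-33.87) -> (37.123,-37.123) [heading=315, draw]
  PD: pen down
  FD 11: (37.123,-37.123) -> (44.901,-44.901) [heading=315, draw]
  -- iteration 5/6 --
  FD 4.6: (44.901,-44.901) -> (48.154,-48.154) [heading=315, draw]
  PD: pen down
  FD 11: (48.154,-48.154) -> (55.932,-55.932) [heading=315, draw]
  -- iteration 6/6 --
  FD 4.6: (55.932,-55.932) -> (59.185,-59.185) [heading=315, draw]
  PD: pen down
  FD 11: (59.185,-59.185) -> (66.963,-66.963) [heading=315, draw]
]
LT 181: heading 315 -> 136
FD 11.5: (66.963,-66.963) -> (58.691,-58.974) [heading=136, draw]
Final: pos=(58.691,-58.974), heading=136, 14 segment(s) drawn

Segment endpoints: x in {0, 0.778, 4.031, 11.809, 15.061, 22.84, 26.092, 33.87, 37.123, 44.901, 48.154, 55.932, 58.691, 59.185, 66.963}, y in {-66.963, -59.185, -58.974, -55.932, -48.154, -44.901, -37.123, -33.87, -26.092, -22.84, -15.061, -11.809, -4.031, -0.778, 0}
xmin=0, ymin=-66.963, xmax=66.963, ymax=0

Answer: 0 -66.963 66.963 0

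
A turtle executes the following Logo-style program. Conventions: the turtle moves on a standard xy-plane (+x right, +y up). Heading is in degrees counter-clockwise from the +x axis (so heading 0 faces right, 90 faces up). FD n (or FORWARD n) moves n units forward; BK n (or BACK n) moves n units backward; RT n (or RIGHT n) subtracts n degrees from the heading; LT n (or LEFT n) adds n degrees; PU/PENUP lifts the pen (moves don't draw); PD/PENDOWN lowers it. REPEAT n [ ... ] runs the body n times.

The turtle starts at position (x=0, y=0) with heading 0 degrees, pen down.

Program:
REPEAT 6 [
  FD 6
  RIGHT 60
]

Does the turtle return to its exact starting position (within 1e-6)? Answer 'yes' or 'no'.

Answer: yes

Derivation:
Executing turtle program step by step:
Start: pos=(0,0), heading=0, pen down
REPEAT 6 [
  -- iteration 1/6 --
  FD 6: (0,0) -> (6,0) [heading=0, draw]
  RT 60: heading 0 -> 300
  -- iteration 2/6 --
  FD 6: (6,0) -> (9,-5.196) [heading=300, draw]
  RT 60: heading 300 -> 240
  -- iteration 3/6 --
  FD 6: (9,-5.196) -> (6,-10.392) [heading=240, draw]
  RT 60: heading 240 -> 180
  -- iteration 4/6 --
  FD 6: (6,-10.392) -> (0,-10.392) [heading=180, draw]
  RT 60: heading 180 -> 120
  -- iteration 5/6 --
  FD 6: (0,-10.392) -> (-3,-5.196) [heading=120, draw]
  RT 60: heading 120 -> 60
  -- iteration 6/6 --
  FD 6: (-3,-5.196) -> (0,0) [heading=60, draw]
  RT 60: heading 60 -> 0
]
Final: pos=(0,0), heading=0, 6 segment(s) drawn

Start position: (0, 0)
Final position: (0, 0)
Distance = 0; < 1e-6 -> CLOSED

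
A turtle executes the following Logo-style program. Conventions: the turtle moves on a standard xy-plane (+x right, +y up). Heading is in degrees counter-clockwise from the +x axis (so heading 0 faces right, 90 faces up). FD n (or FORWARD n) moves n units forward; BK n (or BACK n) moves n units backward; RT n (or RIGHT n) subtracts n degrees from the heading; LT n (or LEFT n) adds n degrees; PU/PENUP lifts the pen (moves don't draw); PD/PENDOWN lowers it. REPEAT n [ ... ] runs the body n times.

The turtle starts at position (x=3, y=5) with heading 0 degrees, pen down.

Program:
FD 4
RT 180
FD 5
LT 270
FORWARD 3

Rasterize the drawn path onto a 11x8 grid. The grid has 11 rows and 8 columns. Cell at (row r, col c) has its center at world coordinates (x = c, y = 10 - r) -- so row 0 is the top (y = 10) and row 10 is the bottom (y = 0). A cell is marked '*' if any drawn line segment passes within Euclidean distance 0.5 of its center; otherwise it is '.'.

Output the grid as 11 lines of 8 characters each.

Segment 0: (3,5) -> (7,5)
Segment 1: (7,5) -> (2,5)
Segment 2: (2,5) -> (2,8)

Answer: ........
........
..*.....
..*.....
..*.....
..******
........
........
........
........
........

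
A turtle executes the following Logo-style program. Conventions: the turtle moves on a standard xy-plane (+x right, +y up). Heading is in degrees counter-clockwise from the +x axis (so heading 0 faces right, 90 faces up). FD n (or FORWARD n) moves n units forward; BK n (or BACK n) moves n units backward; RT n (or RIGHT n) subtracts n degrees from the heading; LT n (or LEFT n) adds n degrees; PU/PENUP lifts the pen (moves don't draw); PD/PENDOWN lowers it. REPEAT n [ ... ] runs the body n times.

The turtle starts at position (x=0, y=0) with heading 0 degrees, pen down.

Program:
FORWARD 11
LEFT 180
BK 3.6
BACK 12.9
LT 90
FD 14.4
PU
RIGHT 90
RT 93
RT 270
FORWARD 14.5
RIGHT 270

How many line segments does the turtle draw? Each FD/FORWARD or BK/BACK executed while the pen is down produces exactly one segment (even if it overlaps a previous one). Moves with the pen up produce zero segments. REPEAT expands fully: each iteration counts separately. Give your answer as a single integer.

Answer: 4

Derivation:
Executing turtle program step by step:
Start: pos=(0,0), heading=0, pen down
FD 11: (0,0) -> (11,0) [heading=0, draw]
LT 180: heading 0 -> 180
BK 3.6: (11,0) -> (14.6,0) [heading=180, draw]
BK 12.9: (14.6,0) -> (27.5,0) [heading=180, draw]
LT 90: heading 180 -> 270
FD 14.4: (27.5,0) -> (27.5,-14.4) [heading=270, draw]
PU: pen up
RT 90: heading 270 -> 180
RT 93: heading 180 -> 87
RT 270: heading 87 -> 177
FD 14.5: (27.5,-14.4) -> (13.02,-13.641) [heading=177, move]
RT 270: heading 177 -> 267
Final: pos=(13.02,-13.641), heading=267, 4 segment(s) drawn
Segments drawn: 4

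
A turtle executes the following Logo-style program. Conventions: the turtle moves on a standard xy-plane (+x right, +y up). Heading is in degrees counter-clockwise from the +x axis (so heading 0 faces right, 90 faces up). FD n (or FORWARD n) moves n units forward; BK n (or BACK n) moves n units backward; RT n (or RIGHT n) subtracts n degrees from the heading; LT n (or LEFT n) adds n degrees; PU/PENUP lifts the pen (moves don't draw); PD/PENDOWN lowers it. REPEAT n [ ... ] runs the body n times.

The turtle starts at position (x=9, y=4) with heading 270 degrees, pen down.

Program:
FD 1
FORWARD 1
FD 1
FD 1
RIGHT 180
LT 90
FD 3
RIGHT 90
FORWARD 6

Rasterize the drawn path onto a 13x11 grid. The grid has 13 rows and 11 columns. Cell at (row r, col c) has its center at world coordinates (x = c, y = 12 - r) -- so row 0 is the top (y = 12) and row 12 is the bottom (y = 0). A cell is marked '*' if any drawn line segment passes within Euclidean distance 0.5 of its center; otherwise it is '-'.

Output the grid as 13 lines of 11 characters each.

Answer: -----------
-----------
-----------
-----------
-----------
-----------
------*----
------*----
------*--*-
------*--*-
------*--*-
------*--*-
------****-

Derivation:
Segment 0: (9,4) -> (9,3)
Segment 1: (9,3) -> (9,2)
Segment 2: (9,2) -> (9,1)
Segment 3: (9,1) -> (9,0)
Segment 4: (9,0) -> (6,0)
Segment 5: (6,0) -> (6,6)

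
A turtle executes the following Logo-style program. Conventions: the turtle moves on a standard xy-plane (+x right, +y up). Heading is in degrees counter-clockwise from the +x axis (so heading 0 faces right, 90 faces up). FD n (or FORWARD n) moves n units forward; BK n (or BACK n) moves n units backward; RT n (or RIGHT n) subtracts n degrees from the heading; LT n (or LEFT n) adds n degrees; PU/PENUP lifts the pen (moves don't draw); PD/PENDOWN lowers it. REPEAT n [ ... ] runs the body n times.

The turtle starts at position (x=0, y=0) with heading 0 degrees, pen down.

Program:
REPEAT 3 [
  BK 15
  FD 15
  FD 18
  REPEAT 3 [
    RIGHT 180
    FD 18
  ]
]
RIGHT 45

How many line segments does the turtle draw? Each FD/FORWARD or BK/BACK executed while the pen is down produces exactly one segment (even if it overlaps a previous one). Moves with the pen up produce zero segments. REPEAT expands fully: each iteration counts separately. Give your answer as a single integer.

Answer: 18

Derivation:
Executing turtle program step by step:
Start: pos=(0,0), heading=0, pen down
REPEAT 3 [
  -- iteration 1/3 --
  BK 15: (0,0) -> (-15,0) [heading=0, draw]
  FD 15: (-15,0) -> (0,0) [heading=0, draw]
  FD 18: (0,0) -> (18,0) [heading=0, draw]
  REPEAT 3 [
    -- iteration 1/3 --
    RT 180: heading 0 -> 180
    FD 18: (18,0) -> (0,0) [heading=180, draw]
    -- iteration 2/3 --
    RT 180: heading 180 -> 0
    FD 18: (0,0) -> (18,0) [heading=0, draw]
    -- iteration 3/3 --
    RT 180: heading 0 -> 180
    FD 18: (18,0) -> (0,0) [heading=180, draw]
  ]
  -- iteration 2/3 --
  BK 15: (0,0) -> (15,0) [heading=180, draw]
  FD 15: (15,0) -> (0,0) [heading=180, draw]
  FD 18: (0,0) -> (-18,0) [heading=180, draw]
  REPEAT 3 [
    -- iteration 1/3 --
    RT 180: heading 180 -> 0
    FD 18: (-18,0) -> (0,0) [heading=0, draw]
    -- iteration 2/3 --
    RT 180: heading 0 -> 180
    FD 18: (0,0) -> (-18,0) [heading=180, draw]
    -- iteration 3/3 --
    RT 180: heading 180 -> 0
    FD 18: (-18,0) -> (0,0) [heading=0, draw]
  ]
  -- iteration 3/3 --
  BK 15: (0,0) -> (-15,0) [heading=0, draw]
  FD 15: (-15,0) -> (0,0) [heading=0, draw]
  FD 18: (0,0) -> (18,0) [heading=0, draw]
  REPEAT 3 [
    -- iteration 1/3 --
    RT 180: heading 0 -> 180
    FD 18: (18,0) -> (0,0) [heading=180, draw]
    -- iteration 2/3 --
    RT 180: heading 180 -> 0
    FD 18: (0,0) -> (18,0) [heading=0, draw]
    -- iteration 3/3 --
    RT 180: heading 0 -> 180
    FD 18: (18,0) -> (0,0) [heading=180, draw]
  ]
]
RT 45: heading 180 -> 135
Final: pos=(0,0), heading=135, 18 segment(s) drawn
Segments drawn: 18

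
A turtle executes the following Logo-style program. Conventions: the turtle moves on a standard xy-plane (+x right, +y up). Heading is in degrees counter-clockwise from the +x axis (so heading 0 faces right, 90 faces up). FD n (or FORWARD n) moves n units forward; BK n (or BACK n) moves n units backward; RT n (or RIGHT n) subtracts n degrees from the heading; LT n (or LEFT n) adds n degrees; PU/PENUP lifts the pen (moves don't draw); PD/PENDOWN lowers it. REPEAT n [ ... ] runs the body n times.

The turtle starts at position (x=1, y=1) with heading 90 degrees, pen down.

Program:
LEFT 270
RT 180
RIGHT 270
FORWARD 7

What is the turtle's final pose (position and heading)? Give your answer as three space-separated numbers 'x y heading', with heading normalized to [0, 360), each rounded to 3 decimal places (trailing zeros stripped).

Answer: 1 -6 270

Derivation:
Executing turtle program step by step:
Start: pos=(1,1), heading=90, pen down
LT 270: heading 90 -> 0
RT 180: heading 0 -> 180
RT 270: heading 180 -> 270
FD 7: (1,1) -> (1,-6) [heading=270, draw]
Final: pos=(1,-6), heading=270, 1 segment(s) drawn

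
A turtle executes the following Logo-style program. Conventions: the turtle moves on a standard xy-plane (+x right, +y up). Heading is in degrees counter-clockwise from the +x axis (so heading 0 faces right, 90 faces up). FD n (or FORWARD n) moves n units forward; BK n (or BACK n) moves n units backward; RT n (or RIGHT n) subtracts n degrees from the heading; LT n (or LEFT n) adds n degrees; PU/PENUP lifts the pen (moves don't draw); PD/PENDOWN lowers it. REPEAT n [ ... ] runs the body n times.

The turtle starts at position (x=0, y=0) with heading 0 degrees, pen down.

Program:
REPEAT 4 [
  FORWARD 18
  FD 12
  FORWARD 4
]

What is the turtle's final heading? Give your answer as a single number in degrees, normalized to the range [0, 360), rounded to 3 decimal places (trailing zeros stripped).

Executing turtle program step by step:
Start: pos=(0,0), heading=0, pen down
REPEAT 4 [
  -- iteration 1/4 --
  FD 18: (0,0) -> (18,0) [heading=0, draw]
  FD 12: (18,0) -> (30,0) [heading=0, draw]
  FD 4: (30,0) -> (34,0) [heading=0, draw]
  -- iteration 2/4 --
  FD 18: (34,0) -> (52,0) [heading=0, draw]
  FD 12: (52,0) -> (64,0) [heading=0, draw]
  FD 4: (64,0) -> (68,0) [heading=0, draw]
  -- iteration 3/4 --
  FD 18: (68,0) -> (86,0) [heading=0, draw]
  FD 12: (86,0) -> (98,0) [heading=0, draw]
  FD 4: (98,0) -> (102,0) [heading=0, draw]
  -- iteration 4/4 --
  FD 18: (102,0) -> (120,0) [heading=0, draw]
  FD 12: (120,0) -> (132,0) [heading=0, draw]
  FD 4: (132,0) -> (136,0) [heading=0, draw]
]
Final: pos=(136,0), heading=0, 12 segment(s) drawn

Answer: 0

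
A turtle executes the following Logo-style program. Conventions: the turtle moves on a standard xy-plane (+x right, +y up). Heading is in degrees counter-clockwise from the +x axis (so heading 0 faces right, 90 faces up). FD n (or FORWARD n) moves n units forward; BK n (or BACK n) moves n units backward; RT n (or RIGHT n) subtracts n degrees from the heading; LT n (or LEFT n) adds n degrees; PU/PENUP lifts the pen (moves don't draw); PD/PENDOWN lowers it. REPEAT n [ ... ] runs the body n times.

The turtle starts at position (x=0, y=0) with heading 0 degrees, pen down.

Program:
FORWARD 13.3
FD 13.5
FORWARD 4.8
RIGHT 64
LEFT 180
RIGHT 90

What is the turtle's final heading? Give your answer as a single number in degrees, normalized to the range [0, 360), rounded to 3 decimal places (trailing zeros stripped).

Answer: 26

Derivation:
Executing turtle program step by step:
Start: pos=(0,0), heading=0, pen down
FD 13.3: (0,0) -> (13.3,0) [heading=0, draw]
FD 13.5: (13.3,0) -> (26.8,0) [heading=0, draw]
FD 4.8: (26.8,0) -> (31.6,0) [heading=0, draw]
RT 64: heading 0 -> 296
LT 180: heading 296 -> 116
RT 90: heading 116 -> 26
Final: pos=(31.6,0), heading=26, 3 segment(s) drawn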